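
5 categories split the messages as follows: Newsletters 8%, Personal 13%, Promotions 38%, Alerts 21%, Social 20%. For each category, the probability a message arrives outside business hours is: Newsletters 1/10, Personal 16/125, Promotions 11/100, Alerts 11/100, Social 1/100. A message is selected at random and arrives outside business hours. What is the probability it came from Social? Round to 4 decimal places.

Unnormalized posteriors (prior × likelihood):
  Newsletters: 0.08 × 0.1 = 0.008
  Personal: 0.13 × 0.128 = 0.01664
  Promotions: 0.38 × 0.11 = 0.0418
  Alerts: 0.21 × 0.11 = 0.0231
  Social: 0.2 × 0.01 = 0.002
Total = 0.09154.
P(Social | evidence) = 0.002 / 0.09154 ≈ 0.0218.

0.0218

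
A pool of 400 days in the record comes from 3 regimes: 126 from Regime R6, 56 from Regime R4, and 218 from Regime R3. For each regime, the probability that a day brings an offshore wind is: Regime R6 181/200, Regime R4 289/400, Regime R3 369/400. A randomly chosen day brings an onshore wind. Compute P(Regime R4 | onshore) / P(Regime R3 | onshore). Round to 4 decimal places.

Taking complements, P(onshore | each) = Regime R6 0.095, Regime R4 0.2775, Regime R3 0.0775.
Unnormalized posteriors (prior × likelihood):
  Regime R6: 0.315 × 0.095 = 0.029925
  Regime R4: 0.14 × 0.2775 = 0.03885
  Regime R3: 0.545 × 0.0775 = 0.0422375
Total = 0.1110125.
The ratio is 0.03885 / 0.0422375 (the normalizer cancels) = 0.9198.

0.9198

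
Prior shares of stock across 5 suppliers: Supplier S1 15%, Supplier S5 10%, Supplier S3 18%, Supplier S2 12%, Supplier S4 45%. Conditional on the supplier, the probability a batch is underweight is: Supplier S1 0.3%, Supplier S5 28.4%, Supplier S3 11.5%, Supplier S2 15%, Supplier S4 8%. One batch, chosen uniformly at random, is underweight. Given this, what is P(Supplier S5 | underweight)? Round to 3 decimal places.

0.274

Compute prior × likelihood for every hypothesis:
  Supplier S1: 0.15 × 0.003 = 0.00045
  Supplier S5: 0.1 × 0.284 = 0.0284
  Supplier S3: 0.18 × 0.115 = 0.0207
  Supplier S2: 0.12 × 0.15 = 0.018
  Supplier S4: 0.45 × 0.08 = 0.036
Sum = 0.10355.
P(Supplier S5 | evidence) = 0.0284 / 0.10355 ≈ 0.274.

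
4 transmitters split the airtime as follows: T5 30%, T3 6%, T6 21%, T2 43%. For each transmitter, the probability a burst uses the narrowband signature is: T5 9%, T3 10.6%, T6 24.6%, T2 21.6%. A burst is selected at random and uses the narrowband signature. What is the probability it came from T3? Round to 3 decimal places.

0.036

Prior × likelihood for each hypothesis:
  T5: 0.3 × 0.09 = 0.027
  T3: 0.06 × 0.106 = 0.00636
  T6: 0.21 × 0.246 = 0.05166
  T2: 0.43 × 0.216 = 0.09288
Normalizing constant = 0.1779.
P(T3 | evidence) = 0.00636 / 0.1779 ≈ 0.036.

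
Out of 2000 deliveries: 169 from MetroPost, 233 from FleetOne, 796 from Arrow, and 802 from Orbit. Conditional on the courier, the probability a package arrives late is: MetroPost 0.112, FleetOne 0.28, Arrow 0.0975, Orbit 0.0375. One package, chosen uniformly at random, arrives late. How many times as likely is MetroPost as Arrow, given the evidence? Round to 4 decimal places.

Compute prior × likelihood for every hypothesis:
  MetroPost: 0.0845 × 0.112 = 0.009464
  FleetOne: 0.1165 × 0.28 = 0.03262
  Arrow: 0.398 × 0.0975 = 0.038805
  Orbit: 0.401 × 0.0375 = 0.0150375
Total = 0.0959265.
The ratio is 0.009464 / 0.038805 (the normalizer cancels) = 0.2439.

0.2439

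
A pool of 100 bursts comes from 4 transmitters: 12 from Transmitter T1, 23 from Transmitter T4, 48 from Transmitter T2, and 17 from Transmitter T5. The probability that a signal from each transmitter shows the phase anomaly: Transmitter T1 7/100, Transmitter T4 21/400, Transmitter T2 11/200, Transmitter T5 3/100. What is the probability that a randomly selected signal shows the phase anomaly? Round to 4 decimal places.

0.0520

By Bayes' rule, posterior ∝ prior × likelihood:
  Transmitter T1: 0.12 × 0.07 = 0.0084
  Transmitter T4: 0.23 × 0.0525 = 0.012075
  Transmitter T2: 0.48 × 0.055 = 0.0264
  Transmitter T5: 0.17 × 0.03 = 0.0051
P(anomaly) = 0.0084 + 0.012075 + 0.0264 + 0.0051 = 0.051975 → 0.0520.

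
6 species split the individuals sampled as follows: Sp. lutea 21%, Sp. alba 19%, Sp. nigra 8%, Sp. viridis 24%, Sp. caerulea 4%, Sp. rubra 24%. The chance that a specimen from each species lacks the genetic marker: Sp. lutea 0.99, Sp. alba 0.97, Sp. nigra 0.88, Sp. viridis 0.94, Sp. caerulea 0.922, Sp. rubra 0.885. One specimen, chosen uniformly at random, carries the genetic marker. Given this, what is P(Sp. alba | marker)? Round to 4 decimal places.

0.0912

Taking complements, P(marker | each) = Sp. lutea 0.01, Sp. alba 0.03, Sp. nigra 0.12, Sp. viridis 0.06, Sp. caerulea 0.078, Sp. rubra 0.115.
Compute prior × likelihood for every hypothesis:
  Sp. lutea: 0.21 × 0.01 = 0.0021
  Sp. alba: 0.19 × 0.03 = 0.0057
  Sp. nigra: 0.08 × 0.12 = 0.0096
  Sp. viridis: 0.24 × 0.06 = 0.0144
  Sp. caerulea: 0.04 × 0.078 = 0.00312
  Sp. rubra: 0.24 × 0.115 = 0.0276
Normalizing constant = 0.06252.
P(Sp. alba | evidence) = 0.0057 / 0.06252 ≈ 0.0912.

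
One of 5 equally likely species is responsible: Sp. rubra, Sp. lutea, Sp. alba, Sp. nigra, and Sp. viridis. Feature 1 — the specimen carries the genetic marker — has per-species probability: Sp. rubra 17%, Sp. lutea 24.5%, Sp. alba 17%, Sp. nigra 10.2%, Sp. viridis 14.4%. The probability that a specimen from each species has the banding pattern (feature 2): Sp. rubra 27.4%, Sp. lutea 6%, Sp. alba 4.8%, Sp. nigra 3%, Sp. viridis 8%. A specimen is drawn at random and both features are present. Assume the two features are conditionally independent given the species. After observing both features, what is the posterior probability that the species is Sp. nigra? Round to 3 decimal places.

0.036

With a uniform prior (1/5 each), posterior ∝ likelihood:
  Sp. rubra: 0.17 × 0.274 = 0.04658
  Sp. lutea: 0.245 × 0.06 = 0.0147
  Sp. alba: 0.17 × 0.048 = 0.00816
  Sp. nigra: 0.102 × 0.03 = 0.00306
  Sp. viridis: 0.144 × 0.08 = 0.01152
Sum = 0.08402.
P(Sp. nigra | evidence) = 0.00306 / 0.08402 ≈ 0.036.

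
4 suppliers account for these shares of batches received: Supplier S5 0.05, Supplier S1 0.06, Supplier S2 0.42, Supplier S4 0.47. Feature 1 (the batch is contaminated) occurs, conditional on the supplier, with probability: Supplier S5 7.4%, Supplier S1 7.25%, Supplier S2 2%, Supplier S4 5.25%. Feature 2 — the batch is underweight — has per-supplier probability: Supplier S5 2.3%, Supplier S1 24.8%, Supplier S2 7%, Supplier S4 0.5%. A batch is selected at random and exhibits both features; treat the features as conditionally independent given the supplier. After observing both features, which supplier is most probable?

By Bayes' rule, posterior ∝ prior × likelihood:
  Supplier S5: 0.05 × 0.074 × 0.023 = 0.0000851
  Supplier S1: 0.06 × 0.0725 × 0.248 = 0.0010788
  Supplier S2: 0.42 × 0.02 × 0.07 = 0.000588
  Supplier S4: 0.47 × 0.0525 × 0.005 = 0.000123375
Total = 0.001875275.
Largest term belongs to Supplier S1, so Supplier S1 is most probable.

Supplier S1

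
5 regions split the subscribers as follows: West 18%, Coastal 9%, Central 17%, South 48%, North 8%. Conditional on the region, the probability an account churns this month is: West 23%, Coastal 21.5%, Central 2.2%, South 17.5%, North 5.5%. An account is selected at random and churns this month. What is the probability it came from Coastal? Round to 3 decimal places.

Unnormalized posteriors (prior × likelihood):
  West: 0.18 × 0.23 = 0.0414
  Coastal: 0.09 × 0.215 = 0.01935
  Central: 0.17 × 0.022 = 0.00374
  South: 0.48 × 0.175 = 0.084
  North: 0.08 × 0.055 = 0.0044
Total = 0.15289.
P(Coastal | evidence) = 0.01935 / 0.15289 ≈ 0.127.

0.127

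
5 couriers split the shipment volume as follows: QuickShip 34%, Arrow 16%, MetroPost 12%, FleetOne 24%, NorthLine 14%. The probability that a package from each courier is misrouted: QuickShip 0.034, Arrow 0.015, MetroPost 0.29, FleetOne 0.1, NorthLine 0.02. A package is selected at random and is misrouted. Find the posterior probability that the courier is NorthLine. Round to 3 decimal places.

Unnormalized posteriors (prior × likelihood):
  QuickShip: 0.34 × 0.034 = 0.01156
  Arrow: 0.16 × 0.015 = 0.0024
  MetroPost: 0.12 × 0.29 = 0.0348
  FleetOne: 0.24 × 0.1 = 0.024
  NorthLine: 0.14 × 0.02 = 0.0028
Sum = 0.07556.
P(NorthLine | evidence) = 0.0028 / 0.07556 ≈ 0.037.

0.037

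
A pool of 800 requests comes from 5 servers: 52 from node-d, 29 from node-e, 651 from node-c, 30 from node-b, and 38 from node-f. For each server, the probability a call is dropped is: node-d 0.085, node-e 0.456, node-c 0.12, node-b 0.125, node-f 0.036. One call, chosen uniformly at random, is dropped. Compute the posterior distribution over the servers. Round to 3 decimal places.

Prior × likelihood for each hypothesis:
  node-d: 0.065 × 0.085 = 0.005525
  node-e: 0.03625 × 0.456 = 0.01653
  node-c: 0.81375 × 0.12 = 0.09765
  node-b: 0.0375 × 0.125 = 0.0046875
  node-f: 0.0475 × 0.036 = 0.00171
Total = 0.1261025.
P(node-d | dropped) = 0.005525/0.1261025 ≈ 0.044
P(node-e | dropped) = 0.01653/0.1261025 ≈ 0.131
P(node-c | dropped) = 0.09765/0.1261025 ≈ 0.774
P(node-b | dropped) = 0.0046875/0.1261025 ≈ 0.037
P(node-f | dropped) = 0.00171/0.1261025 ≈ 0.014
(Check: 0.044+0.131+0.774+0.037+0.014 = 1.000.)

node-d 0.044, node-e 0.131, node-c 0.774, node-b 0.037, node-f 0.014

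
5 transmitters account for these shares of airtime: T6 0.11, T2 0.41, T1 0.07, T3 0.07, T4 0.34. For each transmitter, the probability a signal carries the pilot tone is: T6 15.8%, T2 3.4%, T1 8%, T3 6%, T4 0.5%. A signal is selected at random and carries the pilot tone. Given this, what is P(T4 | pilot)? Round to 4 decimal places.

0.0397

By Bayes' rule, posterior ∝ prior × likelihood:
  T6: 0.11 × 0.158 = 0.01738
  T2: 0.41 × 0.034 = 0.01394
  T1: 0.07 × 0.08 = 0.0056
  T3: 0.07 × 0.06 = 0.0042
  T4: 0.34 × 0.005 = 0.0017
Sum = 0.04282.
P(T4 | evidence) = 0.0017 / 0.04282 ≈ 0.0397.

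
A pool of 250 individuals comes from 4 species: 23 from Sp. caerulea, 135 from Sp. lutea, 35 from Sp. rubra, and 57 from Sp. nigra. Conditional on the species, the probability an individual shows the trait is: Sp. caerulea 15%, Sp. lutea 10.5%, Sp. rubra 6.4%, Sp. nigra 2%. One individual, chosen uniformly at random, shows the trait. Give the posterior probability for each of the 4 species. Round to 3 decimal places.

Sp. caerulea 0.164, Sp. lutea 0.675, Sp. rubra 0.107, Sp. nigra 0.054

Compute prior × likelihood for every hypothesis:
  Sp. caerulea: 0.092 × 0.15 = 0.0138
  Sp. lutea: 0.54 × 0.105 = 0.0567
  Sp. rubra: 0.14 × 0.064 = 0.00896
  Sp. nigra: 0.228 × 0.02 = 0.00456
Normalizing constant = 0.08402.
P(Sp. caerulea | trait) = 0.0138/0.08402 ≈ 0.164
P(Sp. lutea | trait) = 0.0567/0.08402 ≈ 0.675
P(Sp. rubra | trait) = 0.00896/0.08402 ≈ 0.107
P(Sp. nigra | trait) = 0.00456/0.08402 ≈ 0.054
(Check: 0.164+0.675+0.107+0.054 = 1.000.)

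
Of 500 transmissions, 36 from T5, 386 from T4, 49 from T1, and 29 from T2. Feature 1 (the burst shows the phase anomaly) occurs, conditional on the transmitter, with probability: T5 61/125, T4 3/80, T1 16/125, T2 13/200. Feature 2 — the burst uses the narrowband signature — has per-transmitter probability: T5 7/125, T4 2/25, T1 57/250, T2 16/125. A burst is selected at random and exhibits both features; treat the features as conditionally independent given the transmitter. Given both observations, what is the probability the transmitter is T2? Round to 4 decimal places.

0.0633

Prior × likelihood for each hypothesis:
  T5: 0.072 × 0.488 × 0.056 = 0.001967616
  T4: 0.772 × 0.0375 × 0.08 = 0.002316
  T1: 0.098 × 0.128 × 0.228 = 0.002860032
  T2: 0.058 × 0.065 × 0.128 = 0.00048256
Sum = 0.007626208.
P(T2 | evidence) = 0.00048256 / 0.007626208 ≈ 0.0633.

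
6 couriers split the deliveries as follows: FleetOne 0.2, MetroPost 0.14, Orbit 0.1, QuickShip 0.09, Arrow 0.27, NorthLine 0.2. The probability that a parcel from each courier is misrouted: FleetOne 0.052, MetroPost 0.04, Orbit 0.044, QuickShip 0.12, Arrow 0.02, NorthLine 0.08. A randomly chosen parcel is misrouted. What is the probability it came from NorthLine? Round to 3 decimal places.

0.304

Unnormalized posteriors (prior × likelihood):
  FleetOne: 0.2 × 0.052 = 0.0104
  MetroPost: 0.14 × 0.04 = 0.0056
  Orbit: 0.1 × 0.044 = 0.0044
  QuickShip: 0.09 × 0.12 = 0.0108
  Arrow: 0.27 × 0.02 = 0.0054
  NorthLine: 0.2 × 0.08 = 0.016
Total = 0.0526.
P(NorthLine | evidence) = 0.016 / 0.0526 ≈ 0.304.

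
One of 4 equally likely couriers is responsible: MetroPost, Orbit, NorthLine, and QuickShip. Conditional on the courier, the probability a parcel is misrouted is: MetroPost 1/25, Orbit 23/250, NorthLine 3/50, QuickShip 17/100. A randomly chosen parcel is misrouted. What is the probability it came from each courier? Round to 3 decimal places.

With a uniform prior (1/4 each), posterior ∝ likelihood:
  MetroPost: 0.04
  Orbit: 0.092
  NorthLine: 0.06
  QuickShip: 0.17
Total = 0.362.
P(MetroPost | misrouted) = 0.04/0.362 ≈ 0.110
P(Orbit | misrouted) = 0.092/0.362 ≈ 0.254
P(NorthLine | misrouted) = 0.06/0.362 ≈ 0.166
P(QuickShip | misrouted) = 0.17/0.362 ≈ 0.470

MetroPost 0.110, Orbit 0.254, NorthLine 0.166, QuickShip 0.470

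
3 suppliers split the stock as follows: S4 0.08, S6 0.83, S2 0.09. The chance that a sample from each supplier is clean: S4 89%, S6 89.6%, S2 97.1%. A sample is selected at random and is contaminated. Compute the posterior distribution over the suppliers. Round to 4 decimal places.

Taking complements, P(contaminated | each) = S4 0.11, S6 0.104, S2 0.029.
By Bayes' rule, posterior ∝ prior × likelihood:
  S4: 0.08 × 0.11 = 0.0088
  S6: 0.83 × 0.104 = 0.08632
  S2: 0.09 × 0.029 = 0.00261
Sum = 0.09773.
P(S4 | contaminated) = 0.0088/0.09773 ≈ 0.0900
P(S6 | contaminated) = 0.08632/0.09773 ≈ 0.8832
P(S2 | contaminated) = 0.00261/0.09773 ≈ 0.0267

S4 0.0900, S6 0.8832, S2 0.0267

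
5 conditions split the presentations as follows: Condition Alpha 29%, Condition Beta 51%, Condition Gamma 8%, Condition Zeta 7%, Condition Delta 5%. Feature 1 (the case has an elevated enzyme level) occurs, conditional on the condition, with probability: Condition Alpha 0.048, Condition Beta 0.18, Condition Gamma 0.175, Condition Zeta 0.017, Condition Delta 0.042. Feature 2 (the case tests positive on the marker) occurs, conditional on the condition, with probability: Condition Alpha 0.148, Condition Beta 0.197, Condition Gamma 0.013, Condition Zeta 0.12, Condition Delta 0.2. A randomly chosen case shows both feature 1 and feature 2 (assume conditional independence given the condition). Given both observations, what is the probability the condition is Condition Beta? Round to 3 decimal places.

0.866

Compute prior × likelihood for every hypothesis:
  Condition Alpha: 0.29 × 0.048 × 0.148 = 0.00206016
  Condition Beta: 0.51 × 0.18 × 0.197 = 0.0180846
  Condition Gamma: 0.08 × 0.175 × 0.013 = 0.000182
  Condition Zeta: 0.07 × 0.017 × 0.12 = 0.0001428
  Condition Delta: 0.05 × 0.042 × 0.2 = 0.00042
Normalizing constant = 0.02088956.
P(Condition Beta | evidence) = 0.0180846 / 0.02088956 ≈ 0.866.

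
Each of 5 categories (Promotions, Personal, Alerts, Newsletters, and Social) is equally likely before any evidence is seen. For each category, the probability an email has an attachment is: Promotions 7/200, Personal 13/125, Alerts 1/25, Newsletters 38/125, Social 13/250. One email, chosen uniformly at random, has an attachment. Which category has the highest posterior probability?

Since the prior is uniform, the posterior is proportional to the likelihood:
  Promotions: 0.035
  Personal: 0.104
  Alerts: 0.04
  Newsletters: 0.304
  Social: 0.052
Normalizing constant = 0.535.
Largest term belongs to Newsletters, so Newsletters is most probable.

Newsletters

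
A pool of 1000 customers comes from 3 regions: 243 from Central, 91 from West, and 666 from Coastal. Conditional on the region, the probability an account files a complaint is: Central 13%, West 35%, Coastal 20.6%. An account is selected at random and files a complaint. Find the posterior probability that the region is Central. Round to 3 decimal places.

By Bayes' rule, posterior ∝ prior × likelihood:
  Central: 0.243 × 0.13 = 0.03159
  West: 0.091 × 0.35 = 0.03185
  Coastal: 0.666 × 0.206 = 0.137196
Total = 0.200636.
P(Central | evidence) = 0.03159 / 0.200636 ≈ 0.157.

0.157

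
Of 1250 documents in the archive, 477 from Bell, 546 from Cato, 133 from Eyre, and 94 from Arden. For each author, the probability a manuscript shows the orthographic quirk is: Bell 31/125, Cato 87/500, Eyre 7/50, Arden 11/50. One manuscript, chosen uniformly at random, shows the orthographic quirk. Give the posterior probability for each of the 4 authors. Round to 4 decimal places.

Bell 0.4683, Cato 0.3761, Eyre 0.0737, Arden 0.0819

Compute prior × likelihood for every hypothesis:
  Bell: 0.3816 × 0.248 = 0.0946368
  Cato: 0.4368 × 0.174 = 0.0760032
  Eyre: 0.1064 × 0.14 = 0.014896
  Arden: 0.0752 × 0.22 = 0.016544
Sum = 0.20208.
P(Bell | quirk) = 0.0946368/0.20208 ≈ 0.4683
P(Cato | quirk) = 0.0760032/0.20208 ≈ 0.3761
P(Eyre | quirk) = 0.014896/0.20208 ≈ 0.0737
P(Arden | quirk) = 0.016544/0.20208 ≈ 0.0819
(Check: 0.4683+0.3761+0.0737+0.0819 = 1.0000.)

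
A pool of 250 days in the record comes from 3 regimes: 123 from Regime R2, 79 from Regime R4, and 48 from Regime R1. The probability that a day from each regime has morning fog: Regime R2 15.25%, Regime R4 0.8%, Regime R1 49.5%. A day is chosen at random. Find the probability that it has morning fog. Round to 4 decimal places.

0.1726

Unnormalized posteriors (prior × likelihood):
  Regime R2: 0.492 × 0.1525 = 0.07503
  Regime R4: 0.316 × 0.008 = 0.002528
  Regime R1: 0.192 × 0.495 = 0.09504
P(fog) = 0.07503 + 0.002528 + 0.09504 = 0.172598 → 0.1726.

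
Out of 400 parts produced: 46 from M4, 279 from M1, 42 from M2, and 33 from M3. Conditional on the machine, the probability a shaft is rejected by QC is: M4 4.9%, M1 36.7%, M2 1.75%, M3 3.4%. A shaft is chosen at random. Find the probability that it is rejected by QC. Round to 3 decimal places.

0.266

By Bayes' rule, posterior ∝ prior × likelihood:
  M4: 0.115 × 0.049 = 0.005635
  M1: 0.6975 × 0.367 = 0.2559825
  M2: 0.105 × 0.0175 = 0.0018375
  M3: 0.0825 × 0.034 = 0.002805
P(rejected) = 0.005635 + 0.2559825 + 0.0018375 + 0.002805 = 0.26626 → 0.266.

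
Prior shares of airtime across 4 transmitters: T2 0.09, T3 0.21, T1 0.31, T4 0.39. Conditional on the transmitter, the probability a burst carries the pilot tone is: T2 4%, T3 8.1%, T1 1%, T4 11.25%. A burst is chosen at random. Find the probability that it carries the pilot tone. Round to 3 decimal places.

0.068

Unnormalized posteriors (prior × likelihood):
  T2: 0.09 × 0.04 = 0.0036
  T3: 0.21 × 0.081 = 0.01701
  T1: 0.31 × 0.01 = 0.0031
  T4: 0.39 × 0.1125 = 0.043875
P(pilot) = 0.0036 + 0.01701 + 0.0031 + 0.043875 = 0.067585 → 0.068.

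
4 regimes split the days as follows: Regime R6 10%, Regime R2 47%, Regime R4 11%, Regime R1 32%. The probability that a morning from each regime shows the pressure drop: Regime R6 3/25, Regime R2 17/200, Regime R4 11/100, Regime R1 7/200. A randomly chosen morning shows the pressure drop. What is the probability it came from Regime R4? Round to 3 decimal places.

0.161

Compute prior × likelihood for every hypothesis:
  Regime R6: 0.1 × 0.12 = 0.012
  Regime R2: 0.47 × 0.085 = 0.03995
  Regime R4: 0.11 × 0.11 = 0.0121
  Regime R1: 0.32 × 0.035 = 0.0112
Total = 0.07525.
P(Regime R4 | evidence) = 0.0121 / 0.07525 ≈ 0.161.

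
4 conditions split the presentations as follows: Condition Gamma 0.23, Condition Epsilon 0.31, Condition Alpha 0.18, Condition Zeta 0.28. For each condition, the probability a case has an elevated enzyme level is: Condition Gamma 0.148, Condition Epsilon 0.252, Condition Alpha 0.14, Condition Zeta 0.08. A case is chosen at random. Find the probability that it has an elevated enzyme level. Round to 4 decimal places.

Prior × likelihood for each hypothesis:
  Condition Gamma: 0.23 × 0.148 = 0.03404
  Condition Epsilon: 0.31 × 0.252 = 0.07812
  Condition Alpha: 0.18 × 0.14 = 0.0252
  Condition Zeta: 0.28 × 0.08 = 0.0224
P(elevated) = 0.03404 + 0.07812 + 0.0252 + 0.0224 = 0.15976 → 0.1598.

0.1598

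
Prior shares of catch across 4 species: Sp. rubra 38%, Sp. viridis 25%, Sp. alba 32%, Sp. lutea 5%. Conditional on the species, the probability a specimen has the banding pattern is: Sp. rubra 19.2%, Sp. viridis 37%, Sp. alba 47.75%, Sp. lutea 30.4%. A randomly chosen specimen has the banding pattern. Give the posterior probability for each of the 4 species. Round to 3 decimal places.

By Bayes' rule, posterior ∝ prior × likelihood:
  Sp. rubra: 0.38 × 0.192 = 0.07296
  Sp. viridis: 0.25 × 0.37 = 0.0925
  Sp. alba: 0.32 × 0.4775 = 0.1528
  Sp. lutea: 0.05 × 0.304 = 0.0152
Normalizing constant = 0.33346.
P(Sp. rubra | banded) = 0.07296/0.33346 ≈ 0.219
P(Sp. viridis | banded) = 0.0925/0.33346 ≈ 0.277
P(Sp. alba | banded) = 0.1528/0.33346 ≈ 0.458
P(Sp. lutea | banded) = 0.0152/0.33346 ≈ 0.046

Sp. rubra 0.219, Sp. viridis 0.277, Sp. alba 0.458, Sp. lutea 0.046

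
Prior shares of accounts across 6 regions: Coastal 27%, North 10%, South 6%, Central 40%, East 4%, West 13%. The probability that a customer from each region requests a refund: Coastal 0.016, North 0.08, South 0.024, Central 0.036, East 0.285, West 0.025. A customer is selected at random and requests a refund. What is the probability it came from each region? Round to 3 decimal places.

Unnormalized posteriors (prior × likelihood):
  Coastal: 0.27 × 0.016 = 0.00432
  North: 0.1 × 0.08 = 0.008
  South: 0.06 × 0.024 = 0.00144
  Central: 0.4 × 0.036 = 0.0144
  East: 0.04 × 0.285 = 0.0114
  West: 0.13 × 0.025 = 0.00325
Sum = 0.04281.
P(Coastal | refund) = 0.00432/0.04281 ≈ 0.101
P(North | refund) = 0.008/0.04281 ≈ 0.187
P(South | refund) = 0.00144/0.04281 ≈ 0.034
P(Central | refund) = 0.0144/0.04281 ≈ 0.336
P(East | refund) = 0.0114/0.04281 ≈ 0.266
P(West | refund) = 0.00325/0.04281 ≈ 0.076

Coastal 0.101, North 0.187, South 0.034, Central 0.336, East 0.266, West 0.076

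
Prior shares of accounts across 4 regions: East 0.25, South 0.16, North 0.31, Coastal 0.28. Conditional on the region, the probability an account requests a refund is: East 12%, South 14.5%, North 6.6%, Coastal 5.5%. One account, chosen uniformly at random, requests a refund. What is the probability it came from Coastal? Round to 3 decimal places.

Compute prior × likelihood for every hypothesis:
  East: 0.25 × 0.12 = 0.03
  South: 0.16 × 0.145 = 0.0232
  North: 0.31 × 0.066 = 0.02046
  Coastal: 0.28 × 0.055 = 0.0154
Sum = 0.08906.
P(Coastal | evidence) = 0.0154 / 0.08906 ≈ 0.173.

0.173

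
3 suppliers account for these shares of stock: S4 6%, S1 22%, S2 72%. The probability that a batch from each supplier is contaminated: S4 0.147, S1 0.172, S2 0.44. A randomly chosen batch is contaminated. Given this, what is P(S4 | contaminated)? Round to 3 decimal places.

0.024

By Bayes' rule, posterior ∝ prior × likelihood:
  S4: 0.06 × 0.147 = 0.00882
  S1: 0.22 × 0.172 = 0.03784
  S2: 0.72 × 0.44 = 0.3168
Sum = 0.36346.
P(S4 | evidence) = 0.00882 / 0.36346 ≈ 0.024.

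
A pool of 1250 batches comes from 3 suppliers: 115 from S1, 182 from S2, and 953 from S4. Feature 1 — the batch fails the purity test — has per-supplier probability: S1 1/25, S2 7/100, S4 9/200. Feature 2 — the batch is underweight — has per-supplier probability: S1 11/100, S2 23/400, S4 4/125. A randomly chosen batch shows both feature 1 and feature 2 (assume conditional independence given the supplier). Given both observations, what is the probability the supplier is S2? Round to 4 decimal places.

Prior × likelihood for each hypothesis:
  S1: 0.092 × 0.04 × 0.11 = 0.0004048
  S2: 0.1456 × 0.07 × 0.0575 = 0.00058604
  S4: 0.7624 × 0.045 × 0.032 = 0.001097856
Normalizing constant = 0.002088696.
P(S2 | evidence) = 0.00058604 / 0.002088696 ≈ 0.2806.

0.2806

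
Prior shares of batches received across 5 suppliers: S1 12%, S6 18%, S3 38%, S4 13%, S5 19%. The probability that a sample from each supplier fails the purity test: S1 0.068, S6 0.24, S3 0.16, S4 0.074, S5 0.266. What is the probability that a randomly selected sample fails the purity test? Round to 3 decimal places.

0.172

By Bayes' rule, posterior ∝ prior × likelihood:
  S1: 0.12 × 0.068 = 0.00816
  S6: 0.18 × 0.24 = 0.0432
  S3: 0.38 × 0.16 = 0.0608
  S4: 0.13 × 0.074 = 0.00962
  S5: 0.19 × 0.266 = 0.05054
P(off-spec) = 0.00816 + 0.0432 + 0.0608 + 0.00962 + 0.05054 = 0.17232 → 0.172.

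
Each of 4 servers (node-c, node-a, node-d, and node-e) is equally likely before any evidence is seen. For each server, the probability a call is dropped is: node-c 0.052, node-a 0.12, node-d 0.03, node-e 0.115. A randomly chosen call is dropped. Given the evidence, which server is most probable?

Since the prior is uniform, the posterior is proportional to the likelihood:
  node-c: 0.052
  node-a: 0.12
  node-d: 0.03
  node-e: 0.115
Normalizing constant = 0.317.
Largest term belongs to node-a, so node-a is most probable.

node-a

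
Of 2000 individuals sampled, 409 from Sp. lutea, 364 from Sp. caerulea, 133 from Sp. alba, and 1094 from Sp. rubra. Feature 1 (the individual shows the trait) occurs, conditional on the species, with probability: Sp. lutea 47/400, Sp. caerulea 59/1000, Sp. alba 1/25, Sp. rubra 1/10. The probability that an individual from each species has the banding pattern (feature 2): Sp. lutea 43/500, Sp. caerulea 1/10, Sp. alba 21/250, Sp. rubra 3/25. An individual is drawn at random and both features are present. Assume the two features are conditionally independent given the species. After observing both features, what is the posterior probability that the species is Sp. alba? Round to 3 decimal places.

0.023

Compute prior × likelihood for every hypothesis:
  Sp. lutea: 0.2045 × 0.1175 × 0.086 = 0.0020664725
  Sp. caerulea: 0.182 × 0.059 × 0.1 = 0.0010738
  Sp. alba: 0.0665 × 0.04 × 0.084 = 0.00022344
  Sp. rubra: 0.547 × 0.1 × 0.12 = 0.006564
Sum = 0.0099277125.
P(Sp. alba | evidence) = 0.00022344 / 0.0099277125 ≈ 0.023.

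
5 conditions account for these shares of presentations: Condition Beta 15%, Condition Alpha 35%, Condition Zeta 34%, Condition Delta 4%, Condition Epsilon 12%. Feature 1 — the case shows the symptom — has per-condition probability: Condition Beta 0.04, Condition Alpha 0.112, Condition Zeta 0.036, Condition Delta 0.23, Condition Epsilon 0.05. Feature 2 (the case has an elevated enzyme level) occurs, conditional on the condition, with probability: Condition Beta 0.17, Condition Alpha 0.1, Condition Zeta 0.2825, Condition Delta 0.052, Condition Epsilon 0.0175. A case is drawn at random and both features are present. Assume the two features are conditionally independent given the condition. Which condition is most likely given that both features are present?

Condition Alpha

Prior × likelihood for each hypothesis:
  Condition Beta: 0.15 × 0.04 × 0.17 = 0.00102
  Condition Alpha: 0.35 × 0.112 × 0.1 = 0.00392
  Condition Zeta: 0.34 × 0.036 × 0.2825 = 0.0034578
  Condition Delta: 0.04 × 0.23 × 0.052 = 0.0004784
  Condition Epsilon: 0.12 × 0.05 × 0.0175 = 0.000105
Normalizing constant = 0.0089812.
Largest term belongs to Condition Alpha, so Condition Alpha is most probable.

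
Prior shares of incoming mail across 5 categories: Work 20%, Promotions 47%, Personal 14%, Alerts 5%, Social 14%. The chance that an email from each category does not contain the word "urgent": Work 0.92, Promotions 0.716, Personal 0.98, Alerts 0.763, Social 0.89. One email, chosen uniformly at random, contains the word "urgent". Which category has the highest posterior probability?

Taking complements, P(urgent-flag | each) = Work 0.08, Promotions 0.284, Personal 0.02, Alerts 0.237, Social 0.11.
By Bayes' rule, posterior ∝ prior × likelihood:
  Work: 0.2 × 0.08 = 0.016
  Promotions: 0.47 × 0.284 = 0.13348
  Personal: 0.14 × 0.02 = 0.0028
  Alerts: 0.05 × 0.237 = 0.01185
  Social: 0.14 × 0.11 = 0.0154
Normalizing constant = 0.17953.
Largest term belongs to Promotions, so Promotions is most probable.

Promotions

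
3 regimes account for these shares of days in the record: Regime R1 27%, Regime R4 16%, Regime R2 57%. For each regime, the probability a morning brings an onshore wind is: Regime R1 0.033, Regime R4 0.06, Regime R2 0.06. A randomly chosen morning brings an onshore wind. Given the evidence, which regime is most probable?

Regime R2

Prior × likelihood for each hypothesis:
  Regime R1: 0.27 × 0.033 = 0.00891
  Regime R4: 0.16 × 0.06 = 0.0096
  Regime R2: 0.57 × 0.06 = 0.0342
Sum = 0.05271.
Largest term belongs to Regime R2, so Regime R2 is most probable.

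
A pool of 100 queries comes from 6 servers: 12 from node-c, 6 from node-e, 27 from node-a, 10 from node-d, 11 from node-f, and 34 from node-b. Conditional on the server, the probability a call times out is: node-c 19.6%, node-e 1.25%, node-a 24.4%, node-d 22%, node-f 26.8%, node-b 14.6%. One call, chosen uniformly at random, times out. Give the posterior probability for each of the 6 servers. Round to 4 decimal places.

Prior × likelihood for each hypothesis:
  node-c: 0.12 × 0.196 = 0.02352
  node-e: 0.06 × 0.0125 = 0.00075
  node-a: 0.27 × 0.244 = 0.06588
  node-d: 0.1 × 0.22 = 0.022
  node-f: 0.11 × 0.268 = 0.02948
  node-b: 0.34 × 0.146 = 0.04964
Normalizing constant = 0.19127.
P(node-c | timeout) = 0.02352/0.19127 ≈ 0.1230
P(node-e | timeout) = 0.00075/0.19127 ≈ 0.0039
P(node-a | timeout) = 0.06588/0.19127 ≈ 0.3444
P(node-d | timeout) = 0.022/0.19127 ≈ 0.1150
P(node-f | timeout) = 0.02948/0.19127 ≈ 0.1541
P(node-b | timeout) = 0.04964/0.19127 ≈ 0.2595

node-c 0.1230, node-e 0.0039, node-a 0.3444, node-d 0.1150, node-f 0.1541, node-b 0.2595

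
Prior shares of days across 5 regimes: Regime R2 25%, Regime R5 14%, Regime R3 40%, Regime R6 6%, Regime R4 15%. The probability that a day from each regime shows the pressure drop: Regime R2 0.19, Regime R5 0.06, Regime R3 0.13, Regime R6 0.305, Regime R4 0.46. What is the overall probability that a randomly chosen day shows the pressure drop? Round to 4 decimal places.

Prior × likelihood for each hypothesis:
  Regime R2: 0.25 × 0.19 = 0.0475
  Regime R5: 0.14 × 0.06 = 0.0084
  Regime R3: 0.4 × 0.13 = 0.052
  Regime R6: 0.06 × 0.305 = 0.0183
  Regime R4: 0.15 × 0.46 = 0.069
P(drop) = 0.0475 + 0.0084 + 0.052 + 0.0183 + 0.069 = 0.1952 → 0.1952.

0.1952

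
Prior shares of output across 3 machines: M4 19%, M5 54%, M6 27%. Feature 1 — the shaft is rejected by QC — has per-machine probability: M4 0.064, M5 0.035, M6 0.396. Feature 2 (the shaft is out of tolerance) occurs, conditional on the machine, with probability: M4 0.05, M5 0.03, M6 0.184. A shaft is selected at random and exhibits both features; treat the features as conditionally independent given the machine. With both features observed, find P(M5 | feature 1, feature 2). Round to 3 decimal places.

Prior × likelihood for each hypothesis:
  M4: 0.19 × 0.064 × 0.05 = 0.000608
  M5: 0.54 × 0.035 × 0.03 = 0.000567
  M6: 0.27 × 0.396 × 0.184 = 0.01967328
Normalizing constant = 0.02084828.
P(M5 | evidence) = 0.000567 / 0.02084828 ≈ 0.027.

0.027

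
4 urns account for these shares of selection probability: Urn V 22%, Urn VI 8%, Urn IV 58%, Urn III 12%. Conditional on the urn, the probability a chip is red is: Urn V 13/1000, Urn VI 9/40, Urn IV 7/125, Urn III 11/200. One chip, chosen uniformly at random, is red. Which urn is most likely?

Compute prior × likelihood for every hypothesis:
  Urn V: 0.22 × 0.013 = 0.00286
  Urn VI: 0.08 × 0.225 = 0.018
  Urn IV: 0.58 × 0.056 = 0.03248
  Urn III: 0.12 × 0.055 = 0.0066
Normalizing constant = 0.05994.
Largest term belongs to Urn IV, so Urn IV is most probable.

Urn IV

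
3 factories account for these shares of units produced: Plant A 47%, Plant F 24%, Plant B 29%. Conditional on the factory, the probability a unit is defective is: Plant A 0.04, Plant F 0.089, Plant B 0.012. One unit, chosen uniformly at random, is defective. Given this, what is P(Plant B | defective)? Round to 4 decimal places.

Unnormalized posteriors (prior × likelihood):
  Plant A: 0.47 × 0.04 = 0.0188
  Plant F: 0.24 × 0.089 = 0.02136
  Plant B: 0.29 × 0.012 = 0.00348
Sum = 0.04364.
P(Plant B | evidence) = 0.00348 / 0.04364 ≈ 0.0797.

0.0797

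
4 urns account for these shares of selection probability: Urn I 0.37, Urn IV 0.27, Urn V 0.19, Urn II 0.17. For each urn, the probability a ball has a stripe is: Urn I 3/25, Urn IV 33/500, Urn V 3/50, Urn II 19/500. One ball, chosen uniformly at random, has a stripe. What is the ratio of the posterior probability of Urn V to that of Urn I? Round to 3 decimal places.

0.257

Compute prior × likelihood for every hypothesis:
  Urn I: 0.37 × 0.12 = 0.0444
  Urn IV: 0.27 × 0.066 = 0.01782
  Urn V: 0.19 × 0.06 = 0.0114
  Urn II: 0.17 × 0.038 = 0.00646
Sum = 0.08008.
The ratio is 0.0114 / 0.0444 (the normalizer cancels) = 0.257.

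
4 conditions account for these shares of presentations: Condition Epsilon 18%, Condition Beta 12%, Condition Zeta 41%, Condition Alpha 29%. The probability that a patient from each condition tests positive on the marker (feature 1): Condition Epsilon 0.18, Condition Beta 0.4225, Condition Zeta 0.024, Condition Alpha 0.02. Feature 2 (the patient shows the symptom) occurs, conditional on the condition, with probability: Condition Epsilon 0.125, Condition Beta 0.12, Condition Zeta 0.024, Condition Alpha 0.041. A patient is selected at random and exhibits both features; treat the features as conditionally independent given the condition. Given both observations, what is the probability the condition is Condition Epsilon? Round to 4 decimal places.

0.3818

By Bayes' rule, posterior ∝ prior × likelihood:
  Condition Epsilon: 0.18 × 0.18 × 0.125 = 0.00405
  Condition Beta: 0.12 × 0.4225 × 0.12 = 0.006084
  Condition Zeta: 0.41 × 0.024 × 0.024 = 0.00023616
  Condition Alpha: 0.29 × 0.02 × 0.041 = 0.0002378
Sum = 0.01060796.
P(Condition Epsilon | evidence) = 0.00405 / 0.01060796 ≈ 0.3818.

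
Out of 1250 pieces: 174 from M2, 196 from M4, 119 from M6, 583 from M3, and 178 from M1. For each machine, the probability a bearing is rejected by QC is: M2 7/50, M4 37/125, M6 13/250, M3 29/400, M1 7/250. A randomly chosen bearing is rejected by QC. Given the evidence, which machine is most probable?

Unnormalized posteriors (prior × likelihood):
  M2: 0.1392 × 0.14 = 0.019488
  M4: 0.1568 × 0.296 = 0.0464128
  M6: 0.0952 × 0.052 = 0.0049504
  M3: 0.4664 × 0.0725 = 0.033814
  M1: 0.1424 × 0.028 = 0.0039872
Total = 0.1086524.
Largest term belongs to M4, so M4 is most probable.

M4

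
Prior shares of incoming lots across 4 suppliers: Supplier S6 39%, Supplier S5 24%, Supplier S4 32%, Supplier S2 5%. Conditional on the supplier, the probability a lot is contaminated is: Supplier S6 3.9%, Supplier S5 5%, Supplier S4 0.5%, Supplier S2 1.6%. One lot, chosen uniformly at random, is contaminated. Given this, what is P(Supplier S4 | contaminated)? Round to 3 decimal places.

0.054

Compute prior × likelihood for every hypothesis:
  Supplier S6: 0.39 × 0.039 = 0.01521
  Supplier S5: 0.24 × 0.05 = 0.012
  Supplier S4: 0.32 × 0.005 = 0.0016
  Supplier S2: 0.05 × 0.016 = 0.0008
Total = 0.02961.
P(Supplier S4 | evidence) = 0.0016 / 0.02961 ≈ 0.054.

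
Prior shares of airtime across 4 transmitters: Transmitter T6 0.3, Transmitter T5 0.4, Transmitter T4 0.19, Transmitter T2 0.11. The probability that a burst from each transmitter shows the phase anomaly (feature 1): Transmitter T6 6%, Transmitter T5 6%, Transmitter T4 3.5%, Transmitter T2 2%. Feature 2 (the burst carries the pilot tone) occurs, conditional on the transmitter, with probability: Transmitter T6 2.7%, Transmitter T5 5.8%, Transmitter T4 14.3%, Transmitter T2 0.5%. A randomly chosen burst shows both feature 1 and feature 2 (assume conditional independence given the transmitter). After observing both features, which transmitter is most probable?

Prior × likelihood for each hypothesis:
  Transmitter T6: 0.3 × 0.06 × 0.027 = 0.000486
  Transmitter T5: 0.4 × 0.06 × 0.058 = 0.001392
  Transmitter T4: 0.19 × 0.035 × 0.143 = 0.00095095
  Transmitter T2: 0.11 × 0.02 × 0.005 = 0.000011
Total = 0.00283995.
Largest term belongs to Transmitter T5, so Transmitter T5 is most probable.

Transmitter T5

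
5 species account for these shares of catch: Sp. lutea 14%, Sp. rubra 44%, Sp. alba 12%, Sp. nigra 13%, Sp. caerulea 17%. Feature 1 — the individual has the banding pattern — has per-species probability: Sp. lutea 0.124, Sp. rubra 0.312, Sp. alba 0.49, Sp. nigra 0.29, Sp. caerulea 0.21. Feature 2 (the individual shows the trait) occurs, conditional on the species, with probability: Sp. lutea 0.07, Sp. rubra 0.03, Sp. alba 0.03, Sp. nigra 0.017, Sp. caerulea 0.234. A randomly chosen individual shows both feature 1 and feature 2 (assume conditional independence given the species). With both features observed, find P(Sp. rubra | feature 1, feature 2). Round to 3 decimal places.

0.256

Unnormalized posteriors (prior × likelihood):
  Sp. lutea: 0.14 × 0.124 × 0.07 = 0.0012152
  Sp. rubra: 0.44 × 0.312 × 0.03 = 0.0041184
  Sp. alba: 0.12 × 0.49 × 0.03 = 0.001764
  Sp. nigra: 0.13 × 0.29 × 0.017 = 0.0006409
  Sp. caerulea: 0.17 × 0.21 × 0.234 = 0.0083538
Total = 0.0160923.
P(Sp. rubra | evidence) = 0.0041184 / 0.0160923 ≈ 0.256.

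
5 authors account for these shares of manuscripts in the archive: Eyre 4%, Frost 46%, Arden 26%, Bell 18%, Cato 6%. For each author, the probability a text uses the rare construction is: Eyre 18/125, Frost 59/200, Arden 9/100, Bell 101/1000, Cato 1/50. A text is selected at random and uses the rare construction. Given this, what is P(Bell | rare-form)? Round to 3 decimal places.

0.099

Prior × likelihood for each hypothesis:
  Eyre: 0.04 × 0.144 = 0.00576
  Frost: 0.46 × 0.295 = 0.1357
  Arden: 0.26 × 0.09 = 0.0234
  Bell: 0.18 × 0.101 = 0.01818
  Cato: 0.06 × 0.02 = 0.0012
Total = 0.18424.
P(Bell | evidence) = 0.01818 / 0.18424 ≈ 0.099.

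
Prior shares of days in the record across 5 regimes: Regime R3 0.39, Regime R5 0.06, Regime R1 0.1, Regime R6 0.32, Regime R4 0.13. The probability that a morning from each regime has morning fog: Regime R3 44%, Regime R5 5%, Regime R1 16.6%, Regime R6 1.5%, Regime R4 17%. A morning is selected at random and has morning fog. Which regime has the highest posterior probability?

Regime R3

Compute prior × likelihood for every hypothesis:
  Regime R3: 0.39 × 0.44 = 0.1716
  Regime R5: 0.06 × 0.05 = 0.003
  Regime R1: 0.1 × 0.166 = 0.0166
  Regime R6: 0.32 × 0.015 = 0.0048
  Regime R4: 0.13 × 0.17 = 0.0221
Total = 0.2181.
Largest term belongs to Regime R3, so Regime R3 is most probable.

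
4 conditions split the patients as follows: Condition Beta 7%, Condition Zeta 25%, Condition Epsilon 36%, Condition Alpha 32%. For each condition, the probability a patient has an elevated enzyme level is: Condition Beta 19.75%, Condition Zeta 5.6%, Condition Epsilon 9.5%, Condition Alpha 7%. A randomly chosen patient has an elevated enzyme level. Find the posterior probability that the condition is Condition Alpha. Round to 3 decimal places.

0.265

Prior × likelihood for each hypothesis:
  Condition Beta: 0.07 × 0.1975 = 0.013825
  Condition Zeta: 0.25 × 0.056 = 0.014
  Condition Epsilon: 0.36 × 0.095 = 0.0342
  Condition Alpha: 0.32 × 0.07 = 0.0224
Total = 0.084425.
P(Condition Alpha | evidence) = 0.0224 / 0.084425 ≈ 0.265.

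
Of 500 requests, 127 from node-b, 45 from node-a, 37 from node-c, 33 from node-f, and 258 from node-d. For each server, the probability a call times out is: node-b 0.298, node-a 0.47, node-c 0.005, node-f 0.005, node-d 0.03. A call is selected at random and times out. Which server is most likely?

node-b

Compute prior × likelihood for every hypothesis:
  node-b: 0.254 × 0.298 = 0.075692
  node-a: 0.09 × 0.47 = 0.0423
  node-c: 0.074 × 0.005 = 0.00037
  node-f: 0.066 × 0.005 = 0.00033
  node-d: 0.516 × 0.03 = 0.01548
Sum = 0.134172.
Largest term belongs to node-b, so node-b is most probable.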